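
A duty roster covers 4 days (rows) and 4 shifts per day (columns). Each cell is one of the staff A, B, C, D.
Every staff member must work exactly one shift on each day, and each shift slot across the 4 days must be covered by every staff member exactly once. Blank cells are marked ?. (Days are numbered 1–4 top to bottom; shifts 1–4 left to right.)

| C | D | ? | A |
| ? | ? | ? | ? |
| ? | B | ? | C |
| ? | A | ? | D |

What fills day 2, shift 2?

C

Day 2 already has {} and shift 2 already has {A, B, D}, so day 2, shift 2 must be C.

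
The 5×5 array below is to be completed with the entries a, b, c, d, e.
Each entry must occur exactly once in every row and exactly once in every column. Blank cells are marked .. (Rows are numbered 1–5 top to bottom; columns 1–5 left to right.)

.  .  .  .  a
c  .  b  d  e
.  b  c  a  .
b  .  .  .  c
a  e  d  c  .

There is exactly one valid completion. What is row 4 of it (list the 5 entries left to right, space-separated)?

b d a e c

Row 4, column 4: row 4 has {b, c} and column 4 has {a, c, d}, leaving only e.
Row 4, column 3: row 4 has {b, c, e} and column 3 has {b, c, d}, leaving only a.
Row 4, column 2: row 4 has {a, b, c, e} and column 2 has {b, e}, leaving only d.
So row 4 reads: b d a e c.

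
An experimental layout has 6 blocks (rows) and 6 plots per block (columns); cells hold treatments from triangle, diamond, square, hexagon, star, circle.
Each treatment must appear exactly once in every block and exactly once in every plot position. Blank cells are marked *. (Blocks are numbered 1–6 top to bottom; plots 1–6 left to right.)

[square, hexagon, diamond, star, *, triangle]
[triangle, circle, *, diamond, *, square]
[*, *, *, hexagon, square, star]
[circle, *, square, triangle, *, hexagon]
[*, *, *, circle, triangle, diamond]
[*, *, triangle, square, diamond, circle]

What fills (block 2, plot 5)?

hexagon

Block 1, plot 5: block 1 has {triangle, diamond, square, hexagon, star} and plot 5 has {triangle, diamond, square}, leaving only circle.
Block 3, plot 1: block 3 has {square, hexagon, star} and plot 1 has {triangle, square, circle}, leaving only diamond.
Block 3, plot 2: block 3 has {diamond, square, hexagon, star} and plot 2 has {hexagon, circle}, leaving only triangle.
Block 3, plot 3: block 3 has {triangle, diamond, square, hexagon, star} and plot 3 has {triangle, diamond, square}, leaving only circle.
Block 4, plot 5: block 4 has {triangle, square, hexagon, circle} and plot 5 has {triangle, diamond, square, circle}, leaving only star.
Block 2 already has {triangle, diamond, square, circle} and plot 5 already has {triangle, diamond, square, star, circle}, so block 2, plot 5 must be hexagon.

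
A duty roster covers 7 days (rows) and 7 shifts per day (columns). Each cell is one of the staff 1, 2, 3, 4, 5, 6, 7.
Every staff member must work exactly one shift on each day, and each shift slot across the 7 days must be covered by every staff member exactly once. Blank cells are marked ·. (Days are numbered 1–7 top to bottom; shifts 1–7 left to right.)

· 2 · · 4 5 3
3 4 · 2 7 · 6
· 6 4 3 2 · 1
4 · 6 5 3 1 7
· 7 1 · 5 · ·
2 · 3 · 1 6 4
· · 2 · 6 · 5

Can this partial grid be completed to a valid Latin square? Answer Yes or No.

No

Day 2, shift 6: day 2 together with shift 6 already contain {1, 2, 3, 4, 5, 6, 7} — every symbol — so nothing can go there. The grid has no valid completion.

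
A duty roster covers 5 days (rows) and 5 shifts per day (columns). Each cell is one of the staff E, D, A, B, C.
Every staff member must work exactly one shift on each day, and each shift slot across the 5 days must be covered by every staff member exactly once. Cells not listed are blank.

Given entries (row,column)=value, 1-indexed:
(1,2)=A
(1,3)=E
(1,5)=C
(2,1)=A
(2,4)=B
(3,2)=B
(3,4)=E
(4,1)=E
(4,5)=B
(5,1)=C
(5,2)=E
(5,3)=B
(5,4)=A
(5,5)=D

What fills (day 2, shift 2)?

C

Day 1, shift 4: day 1 has {E, A, C} and shift 4 has {E, A, B}, leaving only D.
Day 1, shift 1: day 1 has {E, D, A, C} and shift 1 has {E, A, C}, leaving only B.
Day 2, shift 5: day 2 has {A, B} and shift 5 has {D, B, C}, leaving only E.
Day 3, shift 1: day 3 has {E, B} and shift 1 has {E, A, B, C}, leaving only D.
Day 3, shift 5: day 3 has {E, D, B} and shift 5 has {E, D, B, C}, leaving only A.
Day 3, shift 3: day 3 has {E, D, A, B} and shift 3 has {E, B}, leaving only C.
Day 2, shift 3: day 2 has {E, A, B} and shift 3 has {E, B, C}, leaving only D.
Day 2 already has {E, D, A, B} and shift 2 already has {E, A, B}, so day 2, shift 2 must be C.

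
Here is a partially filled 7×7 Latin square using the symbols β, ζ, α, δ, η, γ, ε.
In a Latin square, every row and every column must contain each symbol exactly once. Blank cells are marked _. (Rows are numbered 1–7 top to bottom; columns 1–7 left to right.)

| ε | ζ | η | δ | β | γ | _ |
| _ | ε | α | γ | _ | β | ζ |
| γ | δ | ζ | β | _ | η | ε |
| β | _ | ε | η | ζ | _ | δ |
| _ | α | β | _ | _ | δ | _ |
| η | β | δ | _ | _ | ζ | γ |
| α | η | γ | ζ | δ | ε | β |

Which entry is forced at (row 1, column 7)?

Row 1 already has {β, ζ, δ, η, γ, ε} and column 7 already has {β, ζ, δ, γ, ε}, so row 1, column 7 must be α.

α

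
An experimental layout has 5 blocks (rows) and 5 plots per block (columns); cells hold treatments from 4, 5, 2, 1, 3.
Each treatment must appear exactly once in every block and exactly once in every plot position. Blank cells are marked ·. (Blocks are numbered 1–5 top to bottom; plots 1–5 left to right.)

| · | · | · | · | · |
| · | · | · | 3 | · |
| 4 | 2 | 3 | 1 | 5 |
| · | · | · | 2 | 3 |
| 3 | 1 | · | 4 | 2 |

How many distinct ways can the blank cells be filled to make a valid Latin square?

Block 1, plot 1: eliminating its block and plot leaves {5, 2, 1}.
Block 1, plot 2: eliminating its block and plot leaves {4, 5, 3}.
Block 1, plot 3: eliminating its block and plot leaves {4, 5, 2, 1}.
Block 1, plot 4: eliminating its block and plot leaves {5}.
Block 1, plot 5: eliminating its block and plot leaves {4, 1}.
Block 2, plot 1: eliminating its block and plot leaves {5, 2, 1}.
Block 2, plot 2: eliminating its block and plot leaves {4, 5}.
Block 2, plot 3: eliminating its block and plot leaves {4, 5, 2, 1}.
Block 2, plot 5: eliminating its block and plot leaves {4, 1}.
Block 4, plot 1: eliminating its block and plot leaves {5, 1}.
Block 4, plot 2: eliminating its block and plot leaves {4, 5}.
Block 4, plot 3: eliminating its block and plot leaves {4, 5, 1}.
Block 5, plot 3: eliminating its block and plot leaves {5}.
Enumerating the assignments across these blanks that avoid any block or plot repeat gives 3 completions.

3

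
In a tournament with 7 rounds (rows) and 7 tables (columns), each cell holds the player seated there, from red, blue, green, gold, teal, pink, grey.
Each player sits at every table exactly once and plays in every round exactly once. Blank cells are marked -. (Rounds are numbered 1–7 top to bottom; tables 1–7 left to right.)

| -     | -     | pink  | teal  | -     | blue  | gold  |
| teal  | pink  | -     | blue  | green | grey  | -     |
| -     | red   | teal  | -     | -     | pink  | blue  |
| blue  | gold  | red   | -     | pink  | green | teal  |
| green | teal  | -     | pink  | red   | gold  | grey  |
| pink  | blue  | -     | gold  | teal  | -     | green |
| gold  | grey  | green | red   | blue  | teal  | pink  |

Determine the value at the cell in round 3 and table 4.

green

Round 1, table 2: round 1 has {blue, gold, teal, pink} and table 2 has {red, blue, gold, teal, pink, grey}, leaving only green.
Round 1, table 5: round 1 has {blue, green, gold, teal, pink} and table 5 has {red, blue, green, teal, pink}, leaving only grey.
Round 1, table 1: round 1 has {blue, green, gold, teal, pink, grey} and table 1 has {blue, green, gold, teal, pink}, leaving only red.
Round 2, table 3: round 2 has {blue, green, teal, pink, grey} and table 3 has {red, green, teal, pink}, leaving only gold.
Round 2, table 7: round 2 has {blue, green, gold, teal, pink, grey} and table 7 has {blue, green, gold, teal, pink, grey}, leaving only red.
Round 3, table 1: round 3 has {red, blue, teal, pink} and table 1 has {red, blue, green, gold, teal, pink}, leaving only grey.
Round 3 already has {red, blue, teal, pink, grey} and table 4 already has {red, blue, gold, teal, pink}, so round 3, table 4 must be green.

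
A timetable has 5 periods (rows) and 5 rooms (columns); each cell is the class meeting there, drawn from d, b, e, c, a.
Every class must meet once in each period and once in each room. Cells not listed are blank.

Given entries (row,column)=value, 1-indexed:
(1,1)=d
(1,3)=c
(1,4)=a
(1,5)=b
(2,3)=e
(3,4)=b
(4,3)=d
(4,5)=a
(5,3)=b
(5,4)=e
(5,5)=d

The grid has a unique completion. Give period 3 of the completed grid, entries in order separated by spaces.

Period 3, room 3: period 3 has {b} and room 3 has {d, b, e, c}, leaving only a.
Period 1, room 2: period 1 has {d, b, c, a} and room 2 has {}, leaving only e.
Period 2, room 5: period 2 has {e} and room 5 has {d, b, a}, leaving only c.
Period 3, room 5: period 3 has {b, a} and room 5 has {d, b, c, a}, leaving only e.
Period 3, room 1: period 3 has {b, e, a} and room 1 has {d}, leaving only c.
Period 3, room 2: period 3 has {b, e, c, a} and room 2 has {e}, leaving only d.
So period 3 reads: c d a b e.

c d a b e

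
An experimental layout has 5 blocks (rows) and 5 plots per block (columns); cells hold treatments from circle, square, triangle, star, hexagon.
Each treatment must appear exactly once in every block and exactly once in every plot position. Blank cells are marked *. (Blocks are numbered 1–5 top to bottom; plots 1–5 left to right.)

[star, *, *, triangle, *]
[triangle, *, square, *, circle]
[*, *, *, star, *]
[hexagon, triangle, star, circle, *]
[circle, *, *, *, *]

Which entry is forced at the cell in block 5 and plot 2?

hexagon

Block 2, plot 4: block 2 has {circle, square, triangle} and plot 4 has {circle, triangle, star}, leaving only hexagon.
Block 2, plot 2: block 2 has {circle, square, triangle, hexagon} and plot 2 has {triangle}, leaving only star.
Block 3, plot 1: block 3 has {star} and plot 1 has {circle, triangle, star, hexagon}, leaving only square.
Block 4, plot 5: block 4 has {circle, triangle, star, hexagon} and plot 5 has {circle}, leaving only square.
Block 1, plot 5: block 1 has {triangle, star} and plot 5 has {circle, square}, leaving only hexagon.
Block 1, plot 3: block 1 has {triangle, star, hexagon} and plot 3 has {square, star}, leaving only circle.
Block 1, plot 2: block 1 has {circle, triangle, star, hexagon} and plot 2 has {triangle, star}, leaving only square.
Block 5 already has {circle} and plot 2 already has {square, triangle, star}, so block 5, plot 2 must be hexagon.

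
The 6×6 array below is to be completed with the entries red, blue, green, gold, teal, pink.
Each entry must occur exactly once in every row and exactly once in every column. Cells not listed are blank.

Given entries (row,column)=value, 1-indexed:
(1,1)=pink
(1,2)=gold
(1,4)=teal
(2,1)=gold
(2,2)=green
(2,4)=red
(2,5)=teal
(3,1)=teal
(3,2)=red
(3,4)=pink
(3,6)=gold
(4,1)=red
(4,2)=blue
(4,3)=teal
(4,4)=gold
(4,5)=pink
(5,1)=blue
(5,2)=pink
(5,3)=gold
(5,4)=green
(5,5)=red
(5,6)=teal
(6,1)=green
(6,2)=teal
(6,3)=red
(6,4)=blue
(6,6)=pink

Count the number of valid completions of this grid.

2

Row 1, column 3: eliminating its row and column leaves {blue, green}.
Row 1, column 5: eliminating its row and column leaves {blue, green}.
Row 1, column 6: eliminating its row and column leaves {red, blue, green}.
Row 2, column 3: eliminating its row and column leaves {blue, pink}.
Row 2, column 6: eliminating its row and column leaves {blue}.
Row 3, column 3: eliminating its row and column leaves {blue, green}.
Row 3, column 5: eliminating its row and column leaves {blue, green}.
Row 4, column 6: eliminating its row and column leaves {green}.
Row 6, column 5: eliminating its row and column leaves {gold}.
Enumerating the assignments across these blanks that avoid any row or column repeat gives 2 completions.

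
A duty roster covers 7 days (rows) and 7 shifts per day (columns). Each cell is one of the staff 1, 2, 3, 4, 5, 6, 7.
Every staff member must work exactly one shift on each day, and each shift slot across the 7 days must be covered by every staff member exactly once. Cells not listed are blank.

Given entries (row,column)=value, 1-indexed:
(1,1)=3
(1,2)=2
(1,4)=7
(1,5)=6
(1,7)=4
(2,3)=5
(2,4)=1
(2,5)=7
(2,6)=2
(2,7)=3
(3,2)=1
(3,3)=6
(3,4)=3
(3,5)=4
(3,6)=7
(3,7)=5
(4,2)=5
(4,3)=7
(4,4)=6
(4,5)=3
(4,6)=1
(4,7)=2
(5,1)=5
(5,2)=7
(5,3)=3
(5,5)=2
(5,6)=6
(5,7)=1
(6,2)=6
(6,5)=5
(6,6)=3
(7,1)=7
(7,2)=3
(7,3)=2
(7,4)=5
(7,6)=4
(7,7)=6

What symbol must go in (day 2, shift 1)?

6

Day 1, shift 3: day 1 has {2, 3, 4, 6, 7} and shift 3 has {2, 3, 5, 6, 7}, leaving only 1.
Day 1, shift 6: day 1 has {1, 2, 3, 4, 6, 7} and shift 6 has {1, 2, 3, 4, 6, 7}, leaving only 5.
Day 2, shift 2: day 2 has {1, 2, 3, 5, 7} and shift 2 has {1, 2, 3, 5, 6, 7}, leaving only 4.
Day 2 already has {1, 2, 3, 4, 5, 7} and shift 1 already has {3, 5, 7}, so day 2, shift 1 must be 6.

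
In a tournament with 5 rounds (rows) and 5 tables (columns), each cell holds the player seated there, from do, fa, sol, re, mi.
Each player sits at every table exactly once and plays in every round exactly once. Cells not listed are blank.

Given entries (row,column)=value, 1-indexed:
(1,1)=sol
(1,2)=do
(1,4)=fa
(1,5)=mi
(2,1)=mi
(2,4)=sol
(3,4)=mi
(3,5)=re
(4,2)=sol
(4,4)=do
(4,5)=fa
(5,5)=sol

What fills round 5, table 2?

Round 1, table 3: round 1 has {do, fa, sol, mi} and table 3 has {}, leaving only re.
Round 2, table 5: round 2 has {sol, mi} and table 5 has {fa, sol, re, mi}, leaving only do.
Round 2, table 3: round 2 has {do, sol, mi} and table 3 has {re}, leaving only fa.
Round 2, table 2: round 2 has {do, fa, sol, mi} and table 2 has {do, sol}, leaving only re.
Round 3, table 2: round 3 has {re, mi} and table 2 has {do, sol, re}, leaving only fa.
Round 5 already has {sol} and table 2 already has {do, fa, sol, re}, so round 5, table 2 must be mi.

mi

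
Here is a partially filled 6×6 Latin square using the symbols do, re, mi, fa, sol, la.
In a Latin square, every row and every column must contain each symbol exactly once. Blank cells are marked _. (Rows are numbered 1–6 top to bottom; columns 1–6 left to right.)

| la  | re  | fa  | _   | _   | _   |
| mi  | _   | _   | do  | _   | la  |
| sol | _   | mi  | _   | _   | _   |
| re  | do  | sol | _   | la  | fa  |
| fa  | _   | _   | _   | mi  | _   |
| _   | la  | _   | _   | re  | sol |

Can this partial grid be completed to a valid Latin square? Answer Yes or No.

Row 2, column 3: row 2 has {do, mi, la} and column 3 has {mi, fa, sol}, so it must be re.
Row 3, column 2: row 3 has {mi, sol} and column 2 has {do, re, la}, so it must be fa.
Row 2, column 2: row 2 has {do, re, mi, la} and column 2 has {do, re, fa, la}, so it must be sol.
Now row 5, column 2: row 5 together with column 2 already contain {do, re, mi, fa, sol, la} — every symbol — so nothing can go there. The grid has no valid completion.

No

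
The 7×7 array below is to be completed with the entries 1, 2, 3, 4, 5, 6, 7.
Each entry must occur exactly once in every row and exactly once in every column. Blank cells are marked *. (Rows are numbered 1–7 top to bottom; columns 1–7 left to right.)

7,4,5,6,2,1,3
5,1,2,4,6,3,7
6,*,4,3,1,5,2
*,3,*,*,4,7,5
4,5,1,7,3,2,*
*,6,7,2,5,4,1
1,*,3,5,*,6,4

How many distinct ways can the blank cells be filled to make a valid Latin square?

Row 3, column 2: eliminating its row and column leaves {7}.
Row 4, column 1: eliminating its row and column leaves {2}.
Row 4, column 3: eliminating its row and column leaves {6}.
Row 4, column 4: eliminating its row and column leaves {1}.
Row 5, column 7: eliminating its row and column leaves {6}.
Row 6, column 1: eliminating its row and column leaves {3}.
Row 7, column 2: eliminating its row and column leaves {2, 7}.
Row 7, column 5: eliminating its row and column leaves {7}.
Only one assignment across all blanks avoids any row or column repeat, giving 1 completion.

1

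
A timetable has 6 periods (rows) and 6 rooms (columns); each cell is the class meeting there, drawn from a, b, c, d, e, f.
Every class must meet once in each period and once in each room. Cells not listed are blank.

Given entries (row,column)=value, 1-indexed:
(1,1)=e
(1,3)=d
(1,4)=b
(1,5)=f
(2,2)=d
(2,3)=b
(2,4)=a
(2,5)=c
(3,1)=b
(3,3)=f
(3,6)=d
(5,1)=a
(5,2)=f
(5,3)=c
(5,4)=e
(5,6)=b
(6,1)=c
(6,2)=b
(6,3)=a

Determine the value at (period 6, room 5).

e

Period 2, room 1: period 2 has {a, b, c, d} and room 1 has {a, b, c, e}, leaving only f.
Period 2, room 6: period 2 has {a, b, c, d, f} and room 6 has {b, d}, leaving only e.
Period 3, room 4: period 3 has {b, d, f} and room 4 has {a, b, e}, leaving only c.
Period 4, room 1: period 4 has {} and room 1 has {a, b, c, e, f}, leaving only d.
Period 4, room 3: period 4 has {d} and room 3 has {a, b, c, d, f}, leaving only e.
Period 4, room 4: period 4 has {d, e} and room 4 has {a, b, c, e}, leaving only f.
Period 5, room 5: period 5 has {a, b, c, e, f} and room 5 has {c, f}, leaving only d.
Period 6 already has {a, b, c} and room 5 already has {c, d, f}, so period 6, room 5 must be e.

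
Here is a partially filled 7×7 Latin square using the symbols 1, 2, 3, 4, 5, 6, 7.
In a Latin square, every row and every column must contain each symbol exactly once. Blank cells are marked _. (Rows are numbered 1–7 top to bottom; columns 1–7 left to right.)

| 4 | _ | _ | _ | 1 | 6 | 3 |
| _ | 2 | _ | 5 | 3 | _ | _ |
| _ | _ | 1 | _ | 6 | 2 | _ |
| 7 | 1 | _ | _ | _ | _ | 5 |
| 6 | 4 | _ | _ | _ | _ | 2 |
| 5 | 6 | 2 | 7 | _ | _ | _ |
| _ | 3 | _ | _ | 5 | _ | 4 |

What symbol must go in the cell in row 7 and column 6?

1

Row 1, column 4: row 1 has {1, 3, 4, 6} and column 4 has {5, 7}, leaving only 2.
Row 2, column 1: row 2 has {2, 3, 5} and column 1 has {4, 5, 6, 7}, leaving only 1.
Row 3, column 1: row 3 has {1, 2, 6} and column 1 has {1, 4, 5, 6, 7}, leaving only 3.
Row 3, column 4: row 3 has {1, 2, 3, 6} and column 4 has {2, 5, 7}, leaving only 4.
Row 3, column 7: row 3 has {1, 2, 3, 4, 6} and column 7 has {2, 3, 4, 5}, leaving only 7.
Row 2, column 7: row 2 has {1, 2, 3, 5} and column 7 has {2, 3, 4, 5, 7}, leaving only 6.
Row 3, column 2: row 3 has {1, 2, 3, 4, 6, 7} and column 2 has {1, 2, 3, 4, 6}, leaving only 5.
Row 1, column 2: row 1 has {1, 2, 3, 4, 6} and column 2 has {1, 2, 3, 4, 5, 6}, leaving only 7.
Row 1, column 3: row 1 has {1, 2, 3, 4, 6, 7} and column 3 has {1, 2}, leaving only 5.
Row 5, column 5: row 5 has {2, 4, 6} and column 5 has {1, 3, 5, 6}, leaving only 7.
Row 5, column 3: row 5 has {2, 4, 6, 7} and column 3 has {1, 2, 5}, leaving only 3.
Row 5, column 4: row 5 has {2, 3, 4, 6, 7} and column 4 has {2, 4, 5, 7}, leaving only 1.
Row 5, column 6: row 5 has {1, 2, 3, 4, 6, 7} and column 6 has {2, 6}, leaving only 5.
Row 6, column 5: row 6 has {2, 5, 6, 7} and column 5 has {1, 3, 5, 6, 7}, leaving only 4.
Row 4, column 5: row 4 has {1, 5, 7} and column 5 has {1, 3, 4, 5, 6, 7}, leaving only 2.
Row 6, column 7: row 6 has {2, 4, 5, 6, 7} and column 7 has {2, 3, 4, 5, 6, 7}, leaving only 1.
Row 6, column 6: row 6 has {1, 2, 4, 5, 6, 7} and column 6 has {2, 5, 6}, leaving only 3.
Row 4, column 6: row 4 has {1, 2, 5, 7} and column 6 has {2, 3, 5, 6}, leaving only 4.
Row 2, column 6: row 2 has {1, 2, 3, 5, 6} and column 6 has {2, 3, 4, 5, 6}, leaving only 7.
Row 7 already has {3, 4, 5} and column 6 already has {2, 3, 4, 5, 6, 7}, so row 7, column 6 must be 1.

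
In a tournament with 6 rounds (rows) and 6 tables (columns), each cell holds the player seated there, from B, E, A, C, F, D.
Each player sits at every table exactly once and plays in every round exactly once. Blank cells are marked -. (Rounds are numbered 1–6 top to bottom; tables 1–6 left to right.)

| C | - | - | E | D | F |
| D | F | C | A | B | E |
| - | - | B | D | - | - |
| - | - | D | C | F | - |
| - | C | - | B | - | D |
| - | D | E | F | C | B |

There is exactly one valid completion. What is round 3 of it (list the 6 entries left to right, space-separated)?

F A B D E C

Round 1, table 3: round 1 has {E, C, F, D} and table 3 has {B, E, C, D}, leaving only A.
Round 1, table 2: round 1 has {E, A, C, F, D} and table 2 has {C, F, D}, leaving only B.
Round 4, table 6: round 4 has {C, F, D} and table 6 has {B, E, F, D}, leaving only A.
Round 3, table 6: round 3 has {B, D} and table 6 has {B, E, A, F, D}, leaving only C.
Round 4, table 2: round 4 has {A, C, F, D} and table 2 has {B, C, F, D}, leaving only E.
Round 3, table 2: round 3 has {B, C, D} and table 2 has {B, E, C, F, D}, leaving only A.
Round 3, table 5: round 3 has {B, A, C, D} and table 5 has {B, C, F, D}, leaving only E.
Round 3, table 1: round 3 has {B, E, A, C, D} and table 1 has {C, D}, leaving only F.
So round 3 reads: F A B D E C.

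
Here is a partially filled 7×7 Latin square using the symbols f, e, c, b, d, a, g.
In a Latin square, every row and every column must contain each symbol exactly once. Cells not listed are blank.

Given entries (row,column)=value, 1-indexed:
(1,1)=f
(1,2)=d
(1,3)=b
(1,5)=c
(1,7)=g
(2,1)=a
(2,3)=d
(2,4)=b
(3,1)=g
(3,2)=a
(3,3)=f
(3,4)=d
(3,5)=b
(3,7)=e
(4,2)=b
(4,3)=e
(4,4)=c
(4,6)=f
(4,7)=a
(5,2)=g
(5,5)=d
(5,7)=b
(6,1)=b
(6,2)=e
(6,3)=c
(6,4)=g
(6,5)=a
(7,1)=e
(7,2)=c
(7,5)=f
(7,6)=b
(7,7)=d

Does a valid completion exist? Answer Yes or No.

Yes

No row or column among the givens repeats a symbol, and propagating forced cells runs into no contradiction.
One valid completion exists (for instance, f d b e c a g / a f d b e g c / g a f d b c e / d b e c g f a / c g a f d e b / b e c g a d f / e c g a f b d).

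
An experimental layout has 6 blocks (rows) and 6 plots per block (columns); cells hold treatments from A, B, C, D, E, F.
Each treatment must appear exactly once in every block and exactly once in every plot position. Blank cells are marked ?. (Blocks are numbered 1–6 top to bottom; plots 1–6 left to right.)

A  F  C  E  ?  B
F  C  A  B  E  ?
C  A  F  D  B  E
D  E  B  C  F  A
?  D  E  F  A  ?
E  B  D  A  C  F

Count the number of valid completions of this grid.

1

Block 1, plot 5: eliminating its block and plot leaves {D}.
Block 2, plot 6: eliminating its block and plot leaves {D}.
Block 5, plot 1: eliminating its block and plot leaves {B}.
Block 5, plot 6: eliminating its block and plot leaves {C}.
Only one assignment across all blanks avoids any block or plot repeat, giving 1 completion.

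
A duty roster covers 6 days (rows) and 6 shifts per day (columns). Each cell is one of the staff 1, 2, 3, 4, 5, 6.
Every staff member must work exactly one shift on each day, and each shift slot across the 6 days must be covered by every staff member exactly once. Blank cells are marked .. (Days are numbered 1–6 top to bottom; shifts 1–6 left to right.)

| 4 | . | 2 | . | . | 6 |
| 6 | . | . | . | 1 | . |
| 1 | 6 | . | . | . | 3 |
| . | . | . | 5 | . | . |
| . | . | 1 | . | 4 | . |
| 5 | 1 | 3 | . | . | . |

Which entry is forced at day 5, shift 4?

6

Day 5, shift 4 is narrowed to {2, 3, 6}.
If it were 2, then day 5, shift 6 would be left with no valid symbol.
If it were 3, then day 5, shift 6 would be left with no valid symbol.
So day 5, shift 4 must be 6.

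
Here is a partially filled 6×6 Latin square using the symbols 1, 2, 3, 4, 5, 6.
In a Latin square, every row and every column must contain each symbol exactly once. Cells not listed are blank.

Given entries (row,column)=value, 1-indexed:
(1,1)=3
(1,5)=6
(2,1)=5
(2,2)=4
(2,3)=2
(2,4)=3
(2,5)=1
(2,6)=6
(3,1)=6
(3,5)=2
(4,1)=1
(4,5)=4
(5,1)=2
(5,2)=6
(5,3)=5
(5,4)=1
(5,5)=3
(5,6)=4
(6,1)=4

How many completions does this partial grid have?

Row 1, column 2: eliminating its row and column leaves {1, 2, 5}.
Row 1, column 3: eliminating its row and column leaves {1, 4}.
Row 1, column 4: eliminating its row and column leaves {2, 4, 5}.
Row 1, column 6: eliminating its row and column leaves {1, 2, 5}.
Row 3, column 2: eliminating its row and column leaves {1, 3, 5}.
Row 3, column 3: eliminating its row and column leaves {1, 3, 4}.
Row 3, column 4: eliminating its row and column leaves {4, 5}.
Row 3, column 6: eliminating its row and column leaves {1, 3, 5}.
Row 4, column 2: eliminating its row and column leaves {2, 3, 5}.
Row 4, column 3: eliminating its row and column leaves {3, 6}.
Row 4, column 4: eliminating its row and column leaves {2, 5, 6}.
Row 4, column 6: eliminating its row and column leaves {2, 3, 5}.
Row 6, column 2: eliminating its row and column leaves {1, 2, 3, 5}.
Row 6, column 3: eliminating its row and column leaves {1, 3, 6}.
Row 6, column 4: eliminating its row and column leaves {2, 5, 6}.
Row 6, column 5: eliminating its row and column leaves {5}.
Row 6, column 6: eliminating its row and column leaves {1, 2, 3, 5}.
Enumerating the assignments across these blanks that avoid any row or column repeat gives 20 completions.

20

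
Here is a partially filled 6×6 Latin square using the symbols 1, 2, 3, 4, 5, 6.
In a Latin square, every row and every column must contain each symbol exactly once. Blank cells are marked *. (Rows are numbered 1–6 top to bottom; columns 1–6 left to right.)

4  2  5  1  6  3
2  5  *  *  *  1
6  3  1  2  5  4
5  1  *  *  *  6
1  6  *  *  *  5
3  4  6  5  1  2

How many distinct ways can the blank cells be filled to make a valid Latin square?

4

Row 2, column 3: eliminating its row and column leaves {3, 4}.
Row 2, column 4: eliminating its row and column leaves {3, 4, 6}.
Row 2, column 5: eliminating its row and column leaves {3, 4}.
Row 4, column 3: eliminating its row and column leaves {2, 3, 4}.
Row 4, column 4: eliminating its row and column leaves {3, 4}.
Row 4, column 5: eliminating its row and column leaves {2, 3, 4}.
Row 5, column 3: eliminating its row and column leaves {2, 3, 4}.
Row 5, column 4: eliminating its row and column leaves {3, 4}.
Row 5, column 5: eliminating its row and column leaves {2, 3, 4}.
Enumerating the assignments across these blanks that avoid any row or column repeat gives 4 completions.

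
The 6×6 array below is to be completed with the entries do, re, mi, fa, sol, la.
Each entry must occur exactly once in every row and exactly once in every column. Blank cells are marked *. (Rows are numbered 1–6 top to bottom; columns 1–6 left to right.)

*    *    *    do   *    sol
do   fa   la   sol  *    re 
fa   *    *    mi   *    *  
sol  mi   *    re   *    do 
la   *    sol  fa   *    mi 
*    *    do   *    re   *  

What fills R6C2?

Row 2, column 5: row 2 has {do, re, fa, sol, la} and column 5 has {re}, leaving only mi.
Row 3, column 3: row 3 has {mi, fa} and column 3 has {do, sol, la}, leaving only re.
Row 3, column 6: row 3 has {re, mi, fa} and column 6 has {do, re, mi, sol}, leaving only la.
Row 4, column 3: row 4 has {do, re, mi, sol} and column 3 has {do, re, sol, la}, leaving only fa.
Row 1, column 3: row 1 has {do, sol} and column 3 has {do, re, fa, sol, la}, leaving only mi.
Row 1, column 1: row 1 has {do, mi, sol} and column 1 has {do, fa, sol, la}, leaving only re.
Row 1, column 2: row 1 has {do, re, mi, sol} and column 2 has {mi, fa}, leaving only la.
Row 6 already has {do, re} and column 2 already has {mi, fa, la}, so row 6, column 2 must be sol.

sol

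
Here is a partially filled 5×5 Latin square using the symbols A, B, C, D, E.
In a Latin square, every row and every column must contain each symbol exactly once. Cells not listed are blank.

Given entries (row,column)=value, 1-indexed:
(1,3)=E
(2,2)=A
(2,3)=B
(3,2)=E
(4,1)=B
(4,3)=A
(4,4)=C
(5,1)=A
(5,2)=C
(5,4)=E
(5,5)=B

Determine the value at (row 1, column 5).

D

Row 2, column 4: row 2 has {A, B} and column 4 has {C, E}, leaving only D.
Row 4, column 2: row 4 has {A, B, C} and column 2 has {A, C, E}, leaving only D.
Row 1, column 2: row 1 has {E} and column 2 has {A, C, D, E}, leaving only B.
Row 1, column 4: row 1 has {B, E} and column 4 has {C, D, E}, leaving only A.
Row 3, column 4: row 3 has {E} and column 4 has {A, C, D, E}, leaving only B.
Row 4, column 5: row 4 has {A, B, C, D} and column 5 has {B}, leaving only E.
Row 2, column 5: row 2 has {A, B, D} and column 5 has {B, E}, leaving only C.
Row 1 already has {A, B, E} and column 5 already has {B, C, E}, so row 1, column 5 must be D.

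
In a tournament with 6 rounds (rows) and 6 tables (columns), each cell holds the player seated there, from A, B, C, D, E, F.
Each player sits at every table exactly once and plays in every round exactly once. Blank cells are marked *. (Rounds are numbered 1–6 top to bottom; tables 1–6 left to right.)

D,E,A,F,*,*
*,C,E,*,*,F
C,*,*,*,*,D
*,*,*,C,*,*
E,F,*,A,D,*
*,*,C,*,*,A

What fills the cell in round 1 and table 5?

C

Round 5, table 3: round 5 has {A, D, E, F} and table 3 has {A, C, E}, leaving only B.
Round 3, table 3: round 3 has {C, D} and table 3 has {A, B, C, E}, leaving only F.
Round 4, table 3: round 4 has {C} and table 3 has {A, B, C, E, F}, leaving only D.
Round 5, table 6: round 5 has {A, B, D, E, F} and table 6 has {A, D, F}, leaving only C.
Round 1, table 6: round 1 has {A, D, E, F} and table 6 has {A, C, D, F}, leaving only B.
Round 1 already has {A, B, D, E, F} and table 5 already has {D}, so round 1, table 5 must be C.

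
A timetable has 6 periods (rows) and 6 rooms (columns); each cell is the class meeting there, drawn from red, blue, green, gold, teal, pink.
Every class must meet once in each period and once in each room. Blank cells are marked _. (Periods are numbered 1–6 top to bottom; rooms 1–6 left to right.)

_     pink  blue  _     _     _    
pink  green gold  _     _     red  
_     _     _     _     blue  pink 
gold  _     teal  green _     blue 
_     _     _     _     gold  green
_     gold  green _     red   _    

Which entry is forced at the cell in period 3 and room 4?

gold

Period 2, room 5: period 2 has {red, green, gold, pink} and room 5 has {red, blue, gold}, leaving only teal.
Period 1, room 5: period 1 has {blue, pink} and room 5 has {red, blue, gold, teal}, leaving only green.
Period 2, room 4: period 2 has {red, green, gold, teal, pink} and room 4 has {green}, leaving only blue.
Period 3, room 3: period 3 has {blue, pink} and room 3 has {blue, green, gold, teal}, leaving only red.
Period 3, room 2: period 3 has {red, blue, pink} and room 2 has {green, gold, pink}, leaving only teal.
Period 3 already has {red, blue, teal, pink} and room 4 already has {blue, green}, so period 3, room 4 must be gold.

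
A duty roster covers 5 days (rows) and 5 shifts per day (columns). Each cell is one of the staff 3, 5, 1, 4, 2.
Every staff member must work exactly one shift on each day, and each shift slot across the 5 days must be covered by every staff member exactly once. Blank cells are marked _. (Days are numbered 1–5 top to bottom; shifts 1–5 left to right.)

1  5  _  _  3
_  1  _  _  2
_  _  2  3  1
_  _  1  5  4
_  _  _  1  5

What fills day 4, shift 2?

3

Day 1, shift 3: day 1 has {3, 5, 1} and shift 3 has {1, 2}, leaving only 4.
Day 1, shift 4: day 1 has {3, 5, 1, 4} and shift 4 has {3, 5, 1}, leaving only 2.
Day 2, shift 4: day 2 has {1, 2} and shift 4 has {3, 5, 1, 2}, leaving only 4.
Day 3, shift 2: day 3 has {3, 1, 2} and shift 2 has {5, 1}, leaving only 4.
Day 3, shift 1: day 3 has {3, 1, 4, 2} and shift 1 has {1}, leaving only 5.
Day 2, shift 1: day 2 has {1, 4, 2} and shift 1 has {5, 1}, leaving only 3.
Day 2, shift 3: day 2 has {3, 1, 4, 2} and shift 3 has {1, 4, 2}, leaving only 5.
Day 4, shift 1: day 4 has {5, 1, 4} and shift 1 has {3, 5, 1}, leaving only 2.
Day 4 already has {5, 1, 4, 2} and shift 2 already has {5, 1, 4}, so day 4, shift 2 must be 3.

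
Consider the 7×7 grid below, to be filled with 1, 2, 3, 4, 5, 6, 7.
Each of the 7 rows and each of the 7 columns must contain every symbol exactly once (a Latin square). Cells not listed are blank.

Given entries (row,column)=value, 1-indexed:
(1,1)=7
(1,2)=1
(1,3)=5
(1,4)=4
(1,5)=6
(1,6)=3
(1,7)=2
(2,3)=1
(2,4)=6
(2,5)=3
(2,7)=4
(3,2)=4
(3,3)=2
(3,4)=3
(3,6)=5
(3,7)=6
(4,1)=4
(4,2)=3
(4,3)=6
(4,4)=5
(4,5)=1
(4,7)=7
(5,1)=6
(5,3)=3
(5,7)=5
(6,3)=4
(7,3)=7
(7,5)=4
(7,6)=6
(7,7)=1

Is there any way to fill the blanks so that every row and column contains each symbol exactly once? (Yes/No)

No row or column among the givens repeats a symbol, and propagating forced cells runs into no contradiction.
One valid completion exists (for instance, 7 1 5 4 6 3 2 / 5 2 1 6 3 7 4 / 1 4 2 3 7 5 6 / 4 3 6 5 1 2 7 / 6 7 3 1 2 4 5 / 2 6 4 7 5 1 3 / 3 5 7 2 4 6 1).

Yes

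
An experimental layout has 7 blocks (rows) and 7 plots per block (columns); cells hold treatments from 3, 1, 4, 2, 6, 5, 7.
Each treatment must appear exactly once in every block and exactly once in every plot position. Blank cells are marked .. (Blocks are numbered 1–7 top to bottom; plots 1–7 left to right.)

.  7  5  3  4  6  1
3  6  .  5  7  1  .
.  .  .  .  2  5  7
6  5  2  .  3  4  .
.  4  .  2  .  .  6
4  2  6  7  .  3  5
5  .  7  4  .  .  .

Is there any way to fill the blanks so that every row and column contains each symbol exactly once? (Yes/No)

Block 4, plot 7: block 4 together with plot 7 already contain {3, 1, 4, 2, 6, 5, 7} — every symbol — so nothing can go there. The grid has no valid completion.

No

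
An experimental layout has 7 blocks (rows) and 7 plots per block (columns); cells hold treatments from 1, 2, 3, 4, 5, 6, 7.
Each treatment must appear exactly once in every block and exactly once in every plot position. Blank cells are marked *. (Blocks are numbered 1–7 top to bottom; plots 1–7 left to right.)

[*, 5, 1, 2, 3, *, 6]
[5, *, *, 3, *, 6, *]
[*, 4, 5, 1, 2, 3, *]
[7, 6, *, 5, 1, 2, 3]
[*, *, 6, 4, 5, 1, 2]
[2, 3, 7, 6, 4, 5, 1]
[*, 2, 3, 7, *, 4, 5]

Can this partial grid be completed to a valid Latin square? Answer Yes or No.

Yes

No block or plot among the givens repeats a symbol, and propagating forced cells runs into no contradiction.
One valid completion exists (for instance, 4 5 1 2 3 7 6 / 5 1 2 3 7 6 4 / 6 4 5 1 2 3 7 / 7 6 4 5 1 2 3 / 3 7 6 4 5 1 2 / 2 3 7 6 4 5 1 / 1 2 3 7 6 4 5).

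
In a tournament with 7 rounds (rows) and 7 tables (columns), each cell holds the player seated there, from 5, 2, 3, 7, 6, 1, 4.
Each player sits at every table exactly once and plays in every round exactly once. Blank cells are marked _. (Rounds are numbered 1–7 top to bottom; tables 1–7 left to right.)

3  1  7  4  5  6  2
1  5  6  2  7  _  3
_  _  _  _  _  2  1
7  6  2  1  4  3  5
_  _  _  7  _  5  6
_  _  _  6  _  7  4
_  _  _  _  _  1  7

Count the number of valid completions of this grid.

Round 2, table 6: eliminating its round and table leaves {4}.
Round 3, table 1: eliminating its round and table leaves {5, 6, 4}.
Round 3, table 2: eliminating its round and table leaves {3, 7, 4}.
Round 3, table 3: eliminating its round and table leaves {5, 3, 4}.
Round 3, table 4: eliminating its round and table leaves {5, 3}.
Round 3, table 5: eliminating its round and table leaves {3, 6}.
Round 5, table 1: eliminating its round and table leaves {2, 4}.
Round 5, table 2: eliminating its round and table leaves {2, 3, 4}.
Round 5, table 3: eliminating its round and table leaves {3, 1, 4}.
Round 5, table 5: eliminating its round and table leaves {2, 3, 1}.
Round 6, table 1: eliminating its round and table leaves {5, 2}.
Round 6, table 2: eliminating its round and table leaves {2, 3}.
Round 6, table 3: eliminating its round and table leaves {5, 3, 1}.
Round 6, table 5: eliminating its round and table leaves {2, 3, 1}.
Round 7, table 1: eliminating its round and table leaves {5, 2, 6, 4}.
Round 7, table 2: eliminating its round and table leaves {2, 3, 4}.
Round 7, table 3: eliminating its round and table leaves {5, 3, 4}.
Round 7, table 4: eliminating its round and table leaves {5, 3}.
Round 7, table 5: eliminating its round and table leaves {2, 3, 6}.
Enumerating the assignments across these blanks that avoid any round or table repeat gives 9 completions.

9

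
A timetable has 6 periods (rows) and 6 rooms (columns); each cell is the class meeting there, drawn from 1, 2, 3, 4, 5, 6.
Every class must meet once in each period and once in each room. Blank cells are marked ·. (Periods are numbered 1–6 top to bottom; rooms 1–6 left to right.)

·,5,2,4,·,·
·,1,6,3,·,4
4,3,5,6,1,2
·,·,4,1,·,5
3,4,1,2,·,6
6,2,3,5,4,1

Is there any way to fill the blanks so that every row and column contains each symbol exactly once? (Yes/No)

No period or room among the givens repeats a symbol, and propagating forced cells runs into no contradiction.
One valid completion exists (for instance, 1 5 2 4 6 3 / 5 1 6 3 2 4 / 4 3 5 6 1 2 / 2 6 4 1 3 5 / 3 4 1 2 5 6 / 6 2 3 5 4 1).

Yes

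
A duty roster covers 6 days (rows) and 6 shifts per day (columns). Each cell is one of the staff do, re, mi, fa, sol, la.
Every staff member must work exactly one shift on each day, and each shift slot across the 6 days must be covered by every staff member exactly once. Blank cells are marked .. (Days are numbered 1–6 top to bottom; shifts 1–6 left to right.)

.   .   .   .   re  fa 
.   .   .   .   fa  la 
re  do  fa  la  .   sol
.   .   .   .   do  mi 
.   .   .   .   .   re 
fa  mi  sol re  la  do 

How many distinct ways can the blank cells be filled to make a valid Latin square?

Day 1, shift 1: eliminating its day and shift leaves {do, mi, sol, la}.
Day 1, shift 2: eliminating its day and shift leaves {sol, la}.
Day 1, shift 3: eliminating its day and shift leaves {do, mi, la}.
Day 1, shift 4: eliminating its day and shift leaves {do, mi, sol}.
Day 2, shift 1: eliminating its day and shift leaves {do, mi, sol}.
Day 2, shift 2: eliminating its day and shift leaves {re, sol}.
Day 2, shift 3: eliminating its day and shift leaves {do, re, mi}.
Day 2, shift 4: eliminating its day and shift leaves {do, mi, sol}.
Day 3, shift 5: eliminating its day and shift leaves {mi}.
Day 4, shift 1: eliminating its day and shift leaves {sol, la}.
Day 4, shift 2: eliminating its day and shift leaves {re, fa, sol, la}.
Day 4, shift 3: eliminating its day and shift leaves {re, la}.
Day 4, shift 4: eliminating its day and shift leaves {fa, sol}.
Day 5, shift 1: eliminating its day and shift leaves {do, mi, sol, la}.
Day 5, shift 2: eliminating its day and shift leaves {fa, sol, la}.
Day 5, shift 3: eliminating its day and shift leaves {do, mi, la}.
Day 5, shift 4: eliminating its day and shift leaves {do, mi, fa, sol}.
Day 5, shift 5: eliminating its day and shift leaves {mi, sol}.
Enumerating the assignments across these blanks that avoid any day or shift repeat gives 12 completions.

12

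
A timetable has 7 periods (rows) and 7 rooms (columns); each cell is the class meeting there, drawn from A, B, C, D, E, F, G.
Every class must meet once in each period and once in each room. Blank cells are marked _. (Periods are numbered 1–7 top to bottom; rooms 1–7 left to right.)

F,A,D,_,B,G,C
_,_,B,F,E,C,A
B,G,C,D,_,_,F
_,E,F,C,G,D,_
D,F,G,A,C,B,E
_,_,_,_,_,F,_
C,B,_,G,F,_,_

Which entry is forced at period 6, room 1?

Period 1, room 4: period 1 has {A, B, C, D, F, G} and room 4 has {A, C, D, F, G}, leaving only E.
Period 2, room 1: period 2 has {A, B, C, E, F} and room 1 has {B, C, D, F}, leaving only G.
Period 2, room 2: period 2 has {A, B, C, E, F, G} and room 2 has {A, B, E, F, G}, leaving only D.
Period 3, room 5: period 3 has {B, C, D, F, G} and room 5 has {B, C, E, F, G}, leaving only A.
Period 3, room 6: period 3 has {A, B, C, D, F, G} and room 6 has {B, C, D, F, G}, leaving only E.
Period 4, room 1: period 4 has {C, D, E, F, G} and room 1 has {B, C, D, F, G}, leaving only A.
Period 6 already has {F} and room 1 already has {A, B, C, D, F, G}, so period 6, room 1 must be E.

E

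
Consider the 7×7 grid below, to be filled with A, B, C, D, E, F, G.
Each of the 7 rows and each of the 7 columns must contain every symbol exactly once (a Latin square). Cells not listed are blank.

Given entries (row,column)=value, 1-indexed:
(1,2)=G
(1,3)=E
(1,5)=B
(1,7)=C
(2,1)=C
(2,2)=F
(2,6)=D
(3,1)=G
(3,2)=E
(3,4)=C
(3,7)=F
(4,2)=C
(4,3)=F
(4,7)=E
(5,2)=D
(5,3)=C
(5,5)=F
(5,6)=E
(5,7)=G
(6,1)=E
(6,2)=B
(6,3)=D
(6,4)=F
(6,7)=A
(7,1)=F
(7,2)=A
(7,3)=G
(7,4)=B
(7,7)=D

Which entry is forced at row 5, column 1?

Row 2, column 7: row 2 has {C, D, F} and column 7 has {A, C, D, E, F, G}, leaving only B.
Row 2, column 3: row 2 has {B, C, D, F} and column 3 has {C, D, E, F, G}, leaving only A.
Row 3, column 3: row 3 has {C, E, F, G} and column 3 has {A, C, D, E, F, G}, leaving only B.
Row 3, column 6: row 3 has {B, C, E, F, G} and column 6 has {D, E}, leaving only A.
Row 1, column 6: row 1 has {B, C, E, G} and column 6 has {A, D, E}, leaving only F.
Row 3, column 5: row 3 has {A, B, C, E, F, G} and column 5 has {B, F}, leaving only D.
Row 5, column 4: row 5 has {C, D, E, F, G} and column 4 has {B, C, F}, leaving only A.
Row 5 already has {A, C, D, E, F, G} and column 1 already has {C, E, F, G}, so row 5, column 1 must be B.

B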